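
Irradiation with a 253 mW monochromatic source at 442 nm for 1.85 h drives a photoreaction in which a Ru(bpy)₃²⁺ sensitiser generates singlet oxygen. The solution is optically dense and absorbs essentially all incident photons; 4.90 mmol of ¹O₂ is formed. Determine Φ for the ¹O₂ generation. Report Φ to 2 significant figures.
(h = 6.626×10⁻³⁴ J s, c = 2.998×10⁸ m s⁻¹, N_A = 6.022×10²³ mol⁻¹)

Product: 4.90 mmol = 0.00490 mol.
Photon energy at 442 nm: hc/λ = (6.626×10⁻³⁴)(2.998×10⁸)/(442×10⁻⁹) = 4.494×10⁻¹⁹ J.
Energy delivered: (253 mW)(6660 s) = 1685 J.
Photons incident: 1685 / 4.494×10⁻¹⁹ = 3.749×10²¹, i.e. 3.749×10²¹/6.022×10²³ = 0.006226 mol.
Φ = 0.00490 mol / 0.006226 mol photons = 0.79.

Φ = 0.79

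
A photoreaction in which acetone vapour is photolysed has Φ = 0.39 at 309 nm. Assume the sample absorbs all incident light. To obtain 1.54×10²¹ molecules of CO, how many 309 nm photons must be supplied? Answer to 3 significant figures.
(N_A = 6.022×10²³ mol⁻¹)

Product: 1.54×10²¹ / 6.022×10²³ = 0.002557 mol.
Photons that must be absorbed: 0.002557 / 0.39 = 0.006556 mol.
Photon count: 0.006556 × 6.022×10²³ = 3.95×10²¹.

3.95×10²¹ photons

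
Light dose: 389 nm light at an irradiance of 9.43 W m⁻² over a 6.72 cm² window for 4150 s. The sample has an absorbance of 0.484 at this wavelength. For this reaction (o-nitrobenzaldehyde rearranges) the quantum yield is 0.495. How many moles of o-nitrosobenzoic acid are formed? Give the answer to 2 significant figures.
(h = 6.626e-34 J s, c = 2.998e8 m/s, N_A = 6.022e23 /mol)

Photon energy at 389 nm: hc/λ = (6.626e-34)(2.998e8)/(389e-9) = 5.107e-19 J.
Energy delivered: (9.43 W m⁻²)(6.72e-4 m²)(4150 s) = 26.30 J.
Photons incident: 26.30 / 5.107e-19 = 5.150e19, i.e. 5.150e19/6.022e23 = 8.552e-5 mol.
Fraction absorbed: 1 − 10^(−0.484) = 0.6719.
Photons absorbed: 0.6719 × 8.552e-5 = 5.746e-5 mol.
Product: Φ × n_abs = 0.495 × 5.746e-5 = 2.844e-5 mol.

2.8e-5 mol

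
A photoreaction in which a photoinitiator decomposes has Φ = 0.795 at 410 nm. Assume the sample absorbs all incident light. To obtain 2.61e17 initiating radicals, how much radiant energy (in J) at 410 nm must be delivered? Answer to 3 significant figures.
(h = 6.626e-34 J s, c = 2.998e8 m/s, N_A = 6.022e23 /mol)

Product: 2.61e17 / 6.022e23 = 4.334e-7 mol.
Photons that must be absorbed: 4.334e-7 / 0.795 = 5.452e-7 mol.
Photon energy: hc/λ = 4.845e-19 J; per mole, 2.918e5 J mol⁻¹.
Energy required: 5.452e-7 × 2.918e5 = 0.159 J.

0.159 J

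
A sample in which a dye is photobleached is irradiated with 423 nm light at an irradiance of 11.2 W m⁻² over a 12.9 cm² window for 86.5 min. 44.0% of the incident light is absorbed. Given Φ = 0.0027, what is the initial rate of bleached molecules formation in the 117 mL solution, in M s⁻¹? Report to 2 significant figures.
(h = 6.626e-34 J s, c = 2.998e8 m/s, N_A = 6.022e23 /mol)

5.2e-10 M s⁻¹

Photon energy at 423 nm: hc/λ = (6.626e-34)(2.998e8)/(423e-9) = 4.696e-19 J.
Energy delivered: (11.2 W m⁻²)(12.9e-4 m²)(5190 s) = 74.99 J.
Photons incident: 74.99 / 4.696e-19 = 1.597e20, i.e. 1.597e20/6.022e23 = 2.652e-4 mol.
Photons absorbed: 0.440 × 2.652e-4 = 1.167e-4 mol.
Product formed: 0.0027 × 1.167e-4 = 3.151e-7 mol.
Rate: 3.151e-7 mol / (5190 s × 0.117 L) = 5.2e-10 M s⁻¹.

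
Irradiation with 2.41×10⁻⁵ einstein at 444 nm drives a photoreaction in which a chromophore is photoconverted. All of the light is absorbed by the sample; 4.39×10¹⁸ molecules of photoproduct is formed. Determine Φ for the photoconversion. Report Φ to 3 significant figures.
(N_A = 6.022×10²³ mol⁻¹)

Product: 4.39×10¹⁸ / 6.022×10²³ = 7.290×10⁻⁶ mol.
Φ = 7.290×10⁻⁶ mol / 2.41×10⁻⁵ mol photons = 0.302.

Φ = 0.302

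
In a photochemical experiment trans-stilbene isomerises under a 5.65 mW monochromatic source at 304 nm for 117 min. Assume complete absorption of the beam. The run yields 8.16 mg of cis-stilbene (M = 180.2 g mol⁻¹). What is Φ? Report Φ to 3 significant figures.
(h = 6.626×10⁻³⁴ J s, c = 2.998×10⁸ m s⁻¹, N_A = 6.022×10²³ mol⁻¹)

Product: 8.16 mg / 180.2 g mol⁻¹ = 4.528×10⁻⁵ mol.
Photon energy at 304 nm: hc/λ = (6.626×10⁻³⁴)(2.998×10⁸)/(304×10⁻⁹) = 6.534×10⁻¹⁹ J.
Energy delivered: (5.65 mW)(7020 s) = 39.66 J.
Photons incident: 39.66 / 6.534×10⁻¹⁹ = 6.070×10¹⁹, i.e. 6.070×10¹⁹/6.022×10²³ = 1.008×10⁻⁴ mol.
Φ = 4.528×10⁻⁵ mol / 1.008×10⁻⁴ mol photons = 0.449.

Φ = 0.449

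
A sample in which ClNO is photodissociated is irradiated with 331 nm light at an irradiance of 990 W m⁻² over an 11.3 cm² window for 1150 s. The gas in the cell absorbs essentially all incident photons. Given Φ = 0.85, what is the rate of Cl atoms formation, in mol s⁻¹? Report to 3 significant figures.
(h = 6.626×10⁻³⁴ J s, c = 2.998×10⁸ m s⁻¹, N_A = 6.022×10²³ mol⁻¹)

2.63×10⁻⁶ mol s⁻¹

Photon energy at 331 nm: hc/λ = (6.626×10⁻³⁴)(2.998×10⁸)/(331×10⁻⁹) = 6.001×10⁻¹⁹ J.
Energy delivered: (990 W m⁻²)(11.3×10⁻⁴ m²)(1150 s) = 1287 J.
Photons incident: 1287 / 6.001×10⁻¹⁹ = 2.145×10²¹, i.e. 2.145×10²¹/6.022×10²³ = 0.003562 mol.
Product formed: 0.85 × 0.003562 = 0.003028 mol.
Rate: 0.003028 / 1150 s = 2.63×10⁻⁶ mol s⁻¹.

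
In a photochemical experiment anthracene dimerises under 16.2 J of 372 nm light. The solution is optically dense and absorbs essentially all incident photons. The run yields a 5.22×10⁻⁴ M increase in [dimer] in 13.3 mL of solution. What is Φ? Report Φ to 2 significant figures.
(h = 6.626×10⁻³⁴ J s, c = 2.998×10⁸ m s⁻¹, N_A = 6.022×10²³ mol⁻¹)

Product: (5.22×10⁻⁴ M)(0.0133 L) = 6.943×10⁻⁶ mol.
Photon energy at 372 nm: hc/λ = (6.626×10⁻³⁴)(2.998×10⁸)/(372×10⁻⁹) = 5.340×10⁻¹⁹ J.
Photons incident: 16.2 / 5.340×10⁻¹⁹ = 3.034×10¹⁹, i.e. 3.034×10¹⁹/6.022×10²³ = 5.038×10⁻⁵ mol.
Φ = 6.943×10⁻⁶ mol / 5.038×10⁻⁵ mol photons = 0.14.

Φ = 0.14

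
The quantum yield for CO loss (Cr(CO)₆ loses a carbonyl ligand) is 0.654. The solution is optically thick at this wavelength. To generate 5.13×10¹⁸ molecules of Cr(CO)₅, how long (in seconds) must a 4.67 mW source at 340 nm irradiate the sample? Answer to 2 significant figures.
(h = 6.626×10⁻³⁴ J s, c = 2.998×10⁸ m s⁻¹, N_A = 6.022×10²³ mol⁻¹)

Product: 5.13×10¹⁸ / 6.022×10²³ = 8.519×10⁻⁶ mol.
Photons that must be absorbed: 8.519×10⁻⁶ / 0.654 = 1.303×10⁻⁵ mol.
Photon energy: hc/λ = 5.843×10⁻¹⁹ J; per mole, 3.519×10⁵ J mol⁻¹.
Energy required: 1.303×10⁻⁵ × 3.519×10⁵ = 4.585 J.
Time: 4.585 J / 0.00467 W = 980 s.

t ≈ 980 s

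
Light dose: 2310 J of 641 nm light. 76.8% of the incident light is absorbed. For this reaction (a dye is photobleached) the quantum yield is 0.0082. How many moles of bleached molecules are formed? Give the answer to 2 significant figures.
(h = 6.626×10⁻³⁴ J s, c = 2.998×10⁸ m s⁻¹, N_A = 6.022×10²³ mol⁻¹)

7.8×10⁻⁵ mol

Photon energy at 641 nm: hc/λ = (6.626×10⁻³⁴)(2.998×10⁸)/(641×10⁻⁹) = 3.099×10⁻¹⁹ J.
Photons incident: 2310 / 3.099×10⁻¹⁹ = 7.454×10²¹, i.e. 7.454×10²¹/6.022×10²³ = 0.01238 mol.
Photons absorbed: 0.768 × 0.01238 = 0.009508 mol.
Product: Φ × n_abs = 0.0082 × 0.009508 = 7.797×10⁻⁵ mol.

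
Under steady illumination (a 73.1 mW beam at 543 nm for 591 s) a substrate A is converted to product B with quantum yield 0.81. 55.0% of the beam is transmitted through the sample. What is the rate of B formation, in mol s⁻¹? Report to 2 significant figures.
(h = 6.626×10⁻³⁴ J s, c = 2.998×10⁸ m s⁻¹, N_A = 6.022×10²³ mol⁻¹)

1.2×10⁻⁷ mol s⁻¹

Photon energy at 543 nm: hc/λ = (6.626×10⁻³⁴)(2.998×10⁸)/(543×10⁻⁹) = 3.658×10⁻¹⁹ J.
Energy delivered: (73.1 mW)(591 s) = 43.20 J.
Photons incident: 43.20 / 3.658×10⁻¹⁹ = 1.181×10²⁰, i.e. 1.181×10²⁰/6.022×10²³ = 1.961×10⁻⁴ mol.
Fraction absorbed: 1 − 55.0/100 = 0.4500.
Photons absorbed: 0.4500 × 1.961×10⁻⁴ = 8.825×10⁻⁵ mol.
Product formed: 0.81 × 8.825×10⁻⁵ = 7.148×10⁻⁵ mol.
Rate: 7.148×10⁻⁵ / 591 s = 1.2×10⁻⁷ mol s⁻¹.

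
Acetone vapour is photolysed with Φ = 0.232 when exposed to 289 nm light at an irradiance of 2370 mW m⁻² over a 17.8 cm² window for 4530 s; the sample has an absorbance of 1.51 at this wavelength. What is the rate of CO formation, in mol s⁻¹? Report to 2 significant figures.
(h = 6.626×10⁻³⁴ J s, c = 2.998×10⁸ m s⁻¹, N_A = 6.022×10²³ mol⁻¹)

Photon energy at 289 nm: hc/λ = (6.626×10⁻³⁴)(2.998×10⁸)/(289×10⁻⁹) = 6.874×10⁻¹⁹ J.
Energy delivered: (2370 mW m⁻²)(17.8×10⁻⁴ m²)(4530 s) = 19.11 J.
Photons incident: 19.11 / 6.874×10⁻¹⁹ = 2.780×10¹⁹, i.e. 2.780×10¹⁹/6.022×10²³ = 4.616×10⁻⁵ mol.
Fraction absorbed: 1 − 10^(−1.51) = 0.9691.
Photons absorbed: 0.9691 × 4.616×10⁻⁵ = 4.473×10⁻⁵ mol.
Product formed: 0.232 × 4.473×10⁻⁵ = 1.038×10⁻⁵ mol.
Rate: 1.038×10⁻⁵ / 4530 s = 2.3×10⁻⁹ mol s⁻¹.

2.3×10⁻⁹ mol s⁻¹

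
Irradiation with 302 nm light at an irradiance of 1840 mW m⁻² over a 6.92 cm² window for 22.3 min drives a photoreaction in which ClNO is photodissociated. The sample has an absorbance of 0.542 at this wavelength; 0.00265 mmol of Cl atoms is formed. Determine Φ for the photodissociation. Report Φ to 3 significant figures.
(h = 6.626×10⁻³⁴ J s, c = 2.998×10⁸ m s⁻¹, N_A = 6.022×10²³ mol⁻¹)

Product: 0.00265 mmol = 2.65×10⁻⁶ mol.
Photon energy at 302 nm: hc/λ = (6.626×10⁻³⁴)(2.998×10⁸)/(302×10⁻⁹) = 6.578×10⁻¹⁹ J.
Energy delivered: (1840 mW m⁻²)(6.92×10⁻⁴ m²)(1338 s) = 1.704 J.
Photons incident: 1.704 / 6.578×10⁻¹⁹ = 2.590×10¹⁸, i.e. 2.590×10¹⁸/6.022×10²³ = 4.301×10⁻⁶ mol.
Fraction absorbed: 1 − 10^(−0.542) = 0.7129.
Photons absorbed: 0.7129 × 4.301×10⁻⁶ = 3.066×10⁻⁶ mol.
Φ = 2.65×10⁻⁶ mol / 3.066×10⁻⁶ mol photons = 0.864.

Φ = 0.864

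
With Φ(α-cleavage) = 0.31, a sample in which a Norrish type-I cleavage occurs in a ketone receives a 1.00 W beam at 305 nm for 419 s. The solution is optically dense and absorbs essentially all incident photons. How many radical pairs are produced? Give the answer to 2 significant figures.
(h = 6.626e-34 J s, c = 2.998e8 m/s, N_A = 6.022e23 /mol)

2.0e20 radical pairs

Photon energy at 305 nm: hc/λ = (6.626e-34)(2.998e8)/(305e-9) = 6.513e-19 J.
Energy delivered: (1.00 W)(419 s) = 419.0 J.
Photons incident: 419.0 / 6.513e-19 = 6.433e20, i.e. 6.433e20/6.022e23 = 0.001068 mol.
Product: Φ × n_abs = 0.31 × 0.001068 = 3.311e-4 mol.
As a count: 3.311e-4 × 6.022e23 = 2.0e20.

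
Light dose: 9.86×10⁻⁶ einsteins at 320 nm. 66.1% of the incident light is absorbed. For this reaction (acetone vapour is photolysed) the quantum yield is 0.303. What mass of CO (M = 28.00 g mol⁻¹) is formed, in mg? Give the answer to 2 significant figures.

0.055 mg

Photons absorbed: 0.661 × 9.86×10⁻⁶ = 6.517×10⁻⁶ mol.
Product: Φ × n_abs = 0.303 × 6.517×10⁻⁶ = 1.975×10⁻⁶ mol.
Mass: 1.975×10⁻⁶ × 28.00 = 5.530×10⁻⁵ g = 0.055 mg.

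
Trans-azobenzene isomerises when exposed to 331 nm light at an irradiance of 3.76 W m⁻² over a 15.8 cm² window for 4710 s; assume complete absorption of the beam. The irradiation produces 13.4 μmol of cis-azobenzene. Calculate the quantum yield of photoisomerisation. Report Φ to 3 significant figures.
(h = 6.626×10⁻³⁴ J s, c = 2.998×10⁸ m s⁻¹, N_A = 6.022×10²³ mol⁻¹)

Product: 13.4 μmol = 1.34×10⁻⁵ mol.
Photon energy at 331 nm: hc/λ = (6.626×10⁻³⁴)(2.998×10⁸)/(331×10⁻⁹) = 6.001×10⁻¹⁹ J.
Energy delivered: (3.76 W m⁻²)(15.8×10⁻⁴ m²)(4710 s) = 27.98 J.
Photons incident: 27.98 / 6.001×10⁻¹⁹ = 4.663×10¹⁹, i.e. 4.663×10¹⁹/6.022×10²³ = 7.743×10⁻⁵ mol.
Φ = 1.34×10⁻⁵ mol / 7.743×10⁻⁵ mol photons = 0.173.

Φ = 0.173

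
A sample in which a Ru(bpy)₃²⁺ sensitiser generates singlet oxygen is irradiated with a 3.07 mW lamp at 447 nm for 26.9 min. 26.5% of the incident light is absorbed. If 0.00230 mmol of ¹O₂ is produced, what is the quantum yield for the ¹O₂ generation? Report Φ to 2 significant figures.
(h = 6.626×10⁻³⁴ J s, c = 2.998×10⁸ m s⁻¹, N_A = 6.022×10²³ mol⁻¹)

Φ = 0.47

Product: 0.00230 mmol = 2.30×10⁻⁶ mol.
Photon energy at 447 nm: hc/λ = (6.626×10⁻³⁴)(2.998×10⁸)/(447×10⁻⁹) = 4.444×10⁻¹⁹ J.
Energy delivered: (3.07 mW)(1614 s) = 4.955 J.
Photons incident: 4.955 / 4.444×10⁻¹⁹ = 1.115×10¹⁹, i.e. 1.115×10¹⁹/6.022×10²³ = 1.852×10⁻⁵ mol.
Photons absorbed: 0.265 × 1.852×10⁻⁵ = 4.908×10⁻⁶ mol.
Φ = 2.30×10⁻⁶ mol / 4.908×10⁻⁶ mol photons = 0.47.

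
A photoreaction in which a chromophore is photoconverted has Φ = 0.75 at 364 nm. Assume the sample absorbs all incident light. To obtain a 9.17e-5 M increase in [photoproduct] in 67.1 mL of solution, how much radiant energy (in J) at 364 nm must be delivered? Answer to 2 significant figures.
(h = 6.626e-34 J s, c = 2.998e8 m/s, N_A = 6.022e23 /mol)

Product: (9.17e-5 M)(0.0671 L) = 6.153e-6 mol.
Photons that must be absorbed: 6.153e-6 / 0.75 = 8.204e-6 mol.
Photon energy: hc/λ = 5.457e-19 J; per mole, 3.286e5 J mol⁻¹.
Energy required: 8.204e-6 × 3.286e5 = 2.7 J.

2.7 J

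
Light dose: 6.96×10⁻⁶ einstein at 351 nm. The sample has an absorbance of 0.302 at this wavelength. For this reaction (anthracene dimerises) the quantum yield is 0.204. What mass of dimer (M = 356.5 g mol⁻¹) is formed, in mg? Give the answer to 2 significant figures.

0.25 mg

Fraction absorbed: 1 − 10^(−0.302) = 0.5011.
Photons absorbed: 0.5011 × 6.96×10⁻⁶ = 3.488×10⁻⁶ mol.
Product: Φ × n_abs = 0.204 × 3.488×10⁻⁶ = 7.116×10⁻⁷ mol.
Mass: 7.116×10⁻⁷ × 356.5 = 2.537×10⁻⁴ g = 0.25 mg.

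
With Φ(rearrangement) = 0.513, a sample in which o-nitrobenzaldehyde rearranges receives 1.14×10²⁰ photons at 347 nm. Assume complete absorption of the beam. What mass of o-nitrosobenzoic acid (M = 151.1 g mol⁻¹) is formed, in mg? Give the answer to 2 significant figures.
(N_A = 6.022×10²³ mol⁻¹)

Moles of photons: 1.14×10²⁰ / 6.022×10²³ = 1.893×10⁻⁴ mol.
Product: Φ × n_abs = 0.513 × 1.893×10⁻⁴ = 9.711×10⁻⁵ mol.
Mass: 9.711×10⁻⁵ × 151.1 = 0.01467 g = 15 mg.

15 mg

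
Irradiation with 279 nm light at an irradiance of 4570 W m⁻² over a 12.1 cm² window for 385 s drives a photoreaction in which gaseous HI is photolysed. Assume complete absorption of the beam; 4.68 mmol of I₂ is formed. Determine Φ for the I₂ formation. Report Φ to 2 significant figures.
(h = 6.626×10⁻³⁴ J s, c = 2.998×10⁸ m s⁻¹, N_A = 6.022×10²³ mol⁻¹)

Φ = 0.94

Product: 4.68 mmol = 0.00468 mol.
Photon energy at 279 nm: hc/λ = (6.626×10⁻³⁴)(2.998×10⁸)/(279×10⁻⁹) = 7.120×10⁻¹⁹ J.
Energy delivered: (4570 W m⁻²)(12.1×10⁻⁴ m²)(385 s) = 2129 J.
Photons incident: 2129 / 7.120×10⁻¹⁹ = 2.990×10²¹, i.e. 2.990×10²¹/6.022×10²³ = 0.004965 mol.
Φ = 0.00468 mol / 0.004965 mol photons = 0.94.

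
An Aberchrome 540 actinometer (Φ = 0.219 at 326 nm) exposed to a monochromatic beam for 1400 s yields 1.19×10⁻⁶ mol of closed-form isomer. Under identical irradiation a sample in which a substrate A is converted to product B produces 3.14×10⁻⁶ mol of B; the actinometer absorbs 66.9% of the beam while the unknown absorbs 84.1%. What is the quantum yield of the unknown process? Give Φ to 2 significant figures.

Φ = 0.46

Photons absorbed by the actinometer: 1.19×10⁻⁶ / 0.219 = 5.434×10⁻⁶ mol.
Incident flux: 5.434×10⁻⁶ / 0.669 = 8.123×10⁻⁶ einstein.
Absorbed by unknown: 0.841 × 8.123×10⁻⁶ = 6.831×10⁻⁶ mol.
Φ(unknown) = 3.14×10⁻⁶ / 6.831×10⁻⁶ = 0.46.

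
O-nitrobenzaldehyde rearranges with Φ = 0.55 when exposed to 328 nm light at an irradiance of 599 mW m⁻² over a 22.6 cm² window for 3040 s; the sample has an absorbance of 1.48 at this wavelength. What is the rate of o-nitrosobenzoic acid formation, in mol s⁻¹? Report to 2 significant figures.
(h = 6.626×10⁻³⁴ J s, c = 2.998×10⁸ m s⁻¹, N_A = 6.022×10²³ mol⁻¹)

Photon energy at 328 nm: hc/λ = (6.626×10⁻³⁴)(2.998×10⁸)/(328×10⁻⁹) = 6.056×10⁻¹⁹ J.
Energy delivered: (599 mW m⁻²)(22.6×10⁻⁴ m²)(3040 s) = 4.115 J.
Photons incident: 4.115 / 6.056×10⁻¹⁹ = 6.795×10¹⁸, i.e. 6.795×10¹⁸/6.022×10²³ = 1.128×10⁻⁵ mol.
Fraction absorbed: 1 − 10^(−1.48) = 0.9669.
Photons absorbed: 0.9669 × 1.128×10⁻⁵ = 1.091×10⁻⁵ mol.
Product formed: 0.55 × 1.091×10⁻⁵ = 6.001×10⁻⁶ mol.
Rate: 6.001×10⁻⁶ / 3040 s = 2.0×10⁻⁹ mol s⁻¹.

2.0×10⁻⁹ mol s⁻¹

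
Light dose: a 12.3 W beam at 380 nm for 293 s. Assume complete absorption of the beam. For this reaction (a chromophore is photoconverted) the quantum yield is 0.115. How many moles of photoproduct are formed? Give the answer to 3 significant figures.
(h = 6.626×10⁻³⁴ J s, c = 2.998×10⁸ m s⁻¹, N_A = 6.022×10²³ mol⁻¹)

0.00132 mol

Photon energy at 380 nm: hc/λ = (6.626×10⁻³⁴)(2.998×10⁸)/(380×10⁻⁹) = 5.228×10⁻¹⁹ J.
Energy delivered: (12.3 W)(293 s) = 3604 J.
Photons incident: 3604 / 5.228×10⁻¹⁹ = 6.894×10²¹, i.e. 6.894×10²¹/6.022×10²³ = 0.01145 mol.
Product: Φ × n_abs = 0.115 × 0.01145 = 0.001317 mol.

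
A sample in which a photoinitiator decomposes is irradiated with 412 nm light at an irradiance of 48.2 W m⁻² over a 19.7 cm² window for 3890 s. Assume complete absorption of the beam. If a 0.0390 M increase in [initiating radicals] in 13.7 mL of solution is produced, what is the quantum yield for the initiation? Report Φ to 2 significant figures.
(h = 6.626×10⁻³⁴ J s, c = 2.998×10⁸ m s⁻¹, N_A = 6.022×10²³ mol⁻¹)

Product: (0.0390 M)(0.0137 L) = 5.343×10⁻⁴ mol.
Photon energy at 412 nm: hc/λ = (6.626×10⁻³⁴)(2.998×10⁸)/(412×10⁻⁹) = 4.822×10⁻¹⁹ J.
Energy delivered: (48.2 W m⁻²)(19.7×10⁻⁴ m²)(3890 s) = 369.4 J.
Photons incident: 369.4 / 4.822×10⁻¹⁹ = 7.661×10²⁰, i.e. 7.661×10²⁰/6.022×10²³ = 0.001272 mol.
Φ = 5.343×10⁻⁴ mol / 0.001272 mol photons = 0.42.

Φ = 0.42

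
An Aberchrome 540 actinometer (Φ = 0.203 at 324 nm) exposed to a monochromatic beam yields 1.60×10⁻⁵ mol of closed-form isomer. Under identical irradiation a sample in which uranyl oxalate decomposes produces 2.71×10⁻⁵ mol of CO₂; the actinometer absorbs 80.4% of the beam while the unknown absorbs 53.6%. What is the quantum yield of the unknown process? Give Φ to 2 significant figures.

Photons absorbed by the actinometer: 1.60×10⁻⁵ / 0.203 = 7.882×10⁻⁵ mol.
Incident flux: 7.882×10⁻⁵ / 0.804 = 9.803×10⁻⁵ einstein.
Absorbed by unknown: 0.536 × 9.803×10⁻⁵ = 5.254×10⁻⁵ mol.
Φ(unknown) = 2.71×10⁻⁵ / 5.254×10⁻⁵ = 0.52.

Φ = 0.52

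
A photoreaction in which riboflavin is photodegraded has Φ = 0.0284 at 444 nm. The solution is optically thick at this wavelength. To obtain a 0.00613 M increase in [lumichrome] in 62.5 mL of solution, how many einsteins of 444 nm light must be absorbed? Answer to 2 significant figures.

0.013 einstein

Product: (0.00613 M)(0.0625 L) = 3.831e-4 mol.
Photons that must be absorbed: 3.831e-4 / 0.0284 = 0.01349 mol.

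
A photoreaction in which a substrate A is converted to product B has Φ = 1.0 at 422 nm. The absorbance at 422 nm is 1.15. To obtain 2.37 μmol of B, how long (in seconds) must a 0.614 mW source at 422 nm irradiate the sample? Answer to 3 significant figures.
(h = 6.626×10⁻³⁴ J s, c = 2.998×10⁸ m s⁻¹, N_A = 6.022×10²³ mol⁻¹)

t ≈ 1180 s

Product: 2.37 μmol = 2.37×10⁻⁶ mol.
Photons that must be absorbed: 2.37×10⁻⁶ / 1.0 = 2.370×10⁻⁶ mol.
Fraction absorbed: 1 − 10^(−1.15) = 0.9292.
Incident photons needed: 2.370×10⁻⁶ / 0.9292 = 2.551×10⁻⁶ mol.
Photon energy: hc/λ = 4.707×10⁻¹⁹ J; per mole, 2.835×10⁵ J mol⁻¹.
Energy required: 2.551×10⁻⁶ × 2.835×10⁵ = 0.7232 J.
Time: 0.7232 J / 0.000614 W = 1180 s.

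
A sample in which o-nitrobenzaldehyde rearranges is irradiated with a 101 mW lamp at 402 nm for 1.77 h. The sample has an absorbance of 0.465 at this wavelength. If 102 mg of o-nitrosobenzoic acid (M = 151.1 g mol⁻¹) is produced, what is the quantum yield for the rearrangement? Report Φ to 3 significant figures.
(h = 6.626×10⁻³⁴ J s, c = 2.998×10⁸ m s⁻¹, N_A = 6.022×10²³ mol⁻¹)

Product: 102 mg / 151.1 g mol⁻¹ = 6.750×10⁻⁴ mol.
Photon energy at 402 nm: hc/λ = (6.626×10⁻³⁴)(2.998×10⁸)/(402×10⁻⁹) = 4.941×10⁻¹⁹ J.
Energy delivered: (101 mW)(6372 s) = 643.6 J.
Photons incident: 643.6 / 4.941×10⁻¹⁹ = 1.303×10²¹, i.e. 1.303×10²¹/6.022×10²³ = 0.002164 mol.
Fraction absorbed: 1 − 10^(−0.465) = 0.6572.
Photons absorbed: 0.6572 × 0.002164 = 0.001422 mol.
Φ = 6.750×10⁻⁴ mol / 0.001422 mol photons = 0.475.

Φ = 0.475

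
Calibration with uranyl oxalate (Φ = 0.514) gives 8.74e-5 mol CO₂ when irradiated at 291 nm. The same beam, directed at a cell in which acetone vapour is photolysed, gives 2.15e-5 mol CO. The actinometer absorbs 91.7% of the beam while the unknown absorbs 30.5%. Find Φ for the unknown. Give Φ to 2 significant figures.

Photons absorbed by the actinometer: 8.74e-5 / 0.514 = 1.700e-4 mol.
Incident flux: 1.700e-4 / 0.917 = 1.854e-4 einstein.
Absorbed by unknown: 0.305 × 1.854e-4 = 5.655e-5 mol.
Φ(unknown) = 2.15e-5 / 5.655e-5 = 0.38.

Φ = 0.38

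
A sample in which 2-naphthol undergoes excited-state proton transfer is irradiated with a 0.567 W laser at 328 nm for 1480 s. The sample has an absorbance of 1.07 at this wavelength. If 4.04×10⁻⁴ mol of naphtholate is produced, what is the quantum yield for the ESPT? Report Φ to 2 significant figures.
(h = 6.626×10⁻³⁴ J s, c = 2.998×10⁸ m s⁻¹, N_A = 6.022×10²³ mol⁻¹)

Φ = 0.19

Photon energy at 328 nm: hc/λ = (6.626×10⁻³⁴)(2.998×10⁸)/(328×10⁻⁹) = 6.056×10⁻¹⁹ J.
Energy delivered: (0.567 W)(1480 s) = 839.2 J.
Photons incident: 839.2 / 6.056×10⁻¹⁹ = 1.386×10²¹, i.e. 1.386×10²¹/6.022×10²³ = 0.002302 mol.
Fraction absorbed: 1 − 10^(−1.07) = 0.9149.
Photons absorbed: 0.9149 × 0.002302 = 0.002106 mol.
Φ = 4.04×10⁻⁴ mol / 0.002106 mol photons = 0.19.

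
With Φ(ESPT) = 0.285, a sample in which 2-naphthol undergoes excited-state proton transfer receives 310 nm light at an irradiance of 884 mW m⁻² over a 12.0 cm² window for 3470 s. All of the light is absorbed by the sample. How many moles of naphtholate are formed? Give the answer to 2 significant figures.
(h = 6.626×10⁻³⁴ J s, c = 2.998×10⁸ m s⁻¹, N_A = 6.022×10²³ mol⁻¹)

2.7×10⁻⁶ mol

Photon energy at 310 nm: hc/λ = (6.626×10⁻³⁴)(2.998×10⁸)/(310×10⁻⁹) = 6.408×10⁻¹⁹ J.
Energy delivered: (884 mW m⁻²)(12.0×10⁻⁴ m²)(3470 s) = 3.681 J.
Photons incident: 3.681 / 6.408×10⁻¹⁹ = 5.744×10¹⁸, i.e. 5.744×10¹⁸/6.022×10²³ = 9.538×10⁻⁶ mol.
Product: Φ × n_abs = 0.285 × 9.538×10⁻⁶ = 2.718×10⁻⁶ mol.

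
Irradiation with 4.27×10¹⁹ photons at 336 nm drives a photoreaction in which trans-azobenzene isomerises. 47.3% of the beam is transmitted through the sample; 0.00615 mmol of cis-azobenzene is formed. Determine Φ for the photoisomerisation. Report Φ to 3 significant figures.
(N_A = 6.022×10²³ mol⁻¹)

Φ = 0.165

Product: 0.00615 mmol = 6.15×10⁻⁶ mol.
Moles of photons: 4.27×10¹⁹ / 6.022×10²³ = 7.091×10⁻⁵ mol.
Fraction absorbed: 1 − 47.3/100 = 0.5270.
Photons absorbed: 0.5270 × 7.091×10⁻⁵ = 3.737×10⁻⁵ mol.
Φ = 6.15×10⁻⁶ mol / 3.737×10⁻⁵ mol photons = 0.165.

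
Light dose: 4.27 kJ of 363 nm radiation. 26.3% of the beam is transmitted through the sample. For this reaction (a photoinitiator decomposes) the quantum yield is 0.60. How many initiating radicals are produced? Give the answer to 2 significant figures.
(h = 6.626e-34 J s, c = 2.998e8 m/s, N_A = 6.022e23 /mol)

Photon energy at 363 nm: hc/λ = (6.626e-34)(2.998e8)/(363e-9) = 5.472e-19 J.
Incident energy: 4.27 kJ = 4270 J.
Photons incident: 4270 / 5.472e-19 = 7.803e21, i.e. 7.803e21/6.022e23 = 0.01296 mol.
Fraction absorbed: 1 − 26.3/100 = 0.7370.
Photons absorbed: 0.7370 × 0.01296 = 0.009552 mol.
Product: Φ × n_abs = 0.60 × 0.009552 = 0.005731 mol.
As a count: 0.005731 × 6.022e23 = 3.5e21.

3.5e21 initiating radicals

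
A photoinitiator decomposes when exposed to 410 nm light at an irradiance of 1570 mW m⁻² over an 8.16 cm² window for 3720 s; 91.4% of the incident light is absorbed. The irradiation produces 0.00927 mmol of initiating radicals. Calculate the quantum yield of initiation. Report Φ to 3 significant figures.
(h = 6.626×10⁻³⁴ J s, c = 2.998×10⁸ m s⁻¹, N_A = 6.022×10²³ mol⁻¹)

Product: 0.00927 mmol = 9.27×10⁻⁶ mol.
Photon energy at 410 nm: hc/λ = (6.626×10⁻³⁴)(2.998×10⁸)/(410×10⁻⁹) = 4.845×10⁻¹⁹ J.
Energy delivered: (1570 mW m⁻²)(8.16×10⁻⁴ m²)(3720 s) = 4.766 J.
Photons incident: 4.766 / 4.845×10⁻¹⁹ = 9.837×10¹⁸, i.e. 9.837×10¹⁸/6.022×10²³ = 1.634×10⁻⁵ mol.
Photons absorbed: 0.914 × 1.634×10⁻⁵ = 1.493×10⁻⁵ mol.
Φ = 9.27×10⁻⁶ mol / 1.493×10⁻⁵ mol photons = 0.621.

Φ = 0.621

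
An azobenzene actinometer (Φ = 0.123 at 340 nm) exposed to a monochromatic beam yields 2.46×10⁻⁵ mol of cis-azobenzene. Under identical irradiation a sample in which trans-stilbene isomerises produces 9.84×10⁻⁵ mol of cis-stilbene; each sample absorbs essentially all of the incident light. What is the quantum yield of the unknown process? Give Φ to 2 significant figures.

Φ = 0.49

Photons absorbed by the actinometer: 2.46×10⁻⁵ / 0.123 = 2.000×10⁻⁴ mol.
Φ(unknown) = 9.84×10⁻⁵ / 2.000×10⁻⁴ = 0.49.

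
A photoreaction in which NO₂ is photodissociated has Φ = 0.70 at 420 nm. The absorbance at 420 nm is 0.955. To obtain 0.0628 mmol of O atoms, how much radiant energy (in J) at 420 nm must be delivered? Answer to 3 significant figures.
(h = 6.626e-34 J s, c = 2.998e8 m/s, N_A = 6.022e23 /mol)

28.7 J

Product: 0.0628 mmol = 6.28e-5 mol.
Photons that must be absorbed: 6.28e-5 / 0.70 = 8.971e-5 mol.
Fraction absorbed: 1 − 10^(−0.955) = 0.8891.
Incident photons needed: 8.971e-5 / 0.8891 = 1.009e-4 mol.
Photon energy: hc/λ = 4.730e-19 J; per mole, 2.848e5 J mol⁻¹.
Energy required: 1.009e-4 × 2.848e5 = 28.7 J.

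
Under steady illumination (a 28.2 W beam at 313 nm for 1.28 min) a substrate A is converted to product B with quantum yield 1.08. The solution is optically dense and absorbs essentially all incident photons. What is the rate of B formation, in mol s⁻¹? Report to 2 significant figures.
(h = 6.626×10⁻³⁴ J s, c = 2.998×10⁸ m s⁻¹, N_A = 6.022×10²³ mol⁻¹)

Photon energy at 313 nm: hc/λ = (6.626×10⁻³⁴)(2.998×10⁸)/(313×10⁻⁹) = 6.347×10⁻¹⁹ J.
Energy delivered: (28.2 W)(76.8 s) = 2166 J.
Photons incident: 2166 / 6.347×10⁻¹⁹ = 3.413×10²¹, i.e. 3.413×10²¹/6.022×10²³ = 0.005668 mol.
Product formed: 1.08 × 0.005668 = 0.006121 mol.
Rate: 0.006121 / 76.8 s = 8.0×10⁻⁵ mol s⁻¹.

8.0×10⁻⁵ mol s⁻¹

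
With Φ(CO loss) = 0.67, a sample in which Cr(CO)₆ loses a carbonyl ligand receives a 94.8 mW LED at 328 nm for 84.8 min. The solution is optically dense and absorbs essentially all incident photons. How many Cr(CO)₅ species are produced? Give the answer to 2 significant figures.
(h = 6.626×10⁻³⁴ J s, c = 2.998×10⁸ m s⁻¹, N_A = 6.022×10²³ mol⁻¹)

5.3×10²⁰ species

Photon energy at 328 nm: hc/λ = (6.626×10⁻³⁴)(2.998×10⁸)/(328×10⁻⁹) = 6.056×10⁻¹⁹ J.
Energy delivered: (94.8 mW)(5088 s) = 482.3 J.
Photons incident: 482.3 / 6.056×10⁻¹⁹ = 7.964×10²⁰, i.e. 7.964×10²⁰/6.022×10²³ = 0.001322 mol.
Product: Φ × n_abs = 0.67 × 0.001322 = 8.857×10⁻⁴ mol.
As a count: 8.857×10⁻⁴ × 6.022×10²³ = 5.3×10²⁰.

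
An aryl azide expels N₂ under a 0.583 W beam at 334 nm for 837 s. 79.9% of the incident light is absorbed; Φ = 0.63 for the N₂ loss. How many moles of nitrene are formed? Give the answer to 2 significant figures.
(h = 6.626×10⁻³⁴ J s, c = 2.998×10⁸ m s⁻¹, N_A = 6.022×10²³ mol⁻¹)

6.9×10⁻⁴ mol

Photon energy at 334 nm: hc/λ = (6.626×10⁻³⁴)(2.998×10⁸)/(334×10⁻⁹) = 5.948×10⁻¹⁹ J.
Energy delivered: (0.583 W)(837 s) = 488.0 J.
Photons incident: 488.0 / 5.948×10⁻¹⁹ = 8.204×10²⁰, i.e. 8.204×10²⁰/6.022×10²³ = 0.001362 mol.
Photons absorbed: 0.799 × 0.001362 = 0.001088 mol.
Product: Φ × n_abs = 0.63 × 0.001088 = 6.854×10⁻⁴ mol.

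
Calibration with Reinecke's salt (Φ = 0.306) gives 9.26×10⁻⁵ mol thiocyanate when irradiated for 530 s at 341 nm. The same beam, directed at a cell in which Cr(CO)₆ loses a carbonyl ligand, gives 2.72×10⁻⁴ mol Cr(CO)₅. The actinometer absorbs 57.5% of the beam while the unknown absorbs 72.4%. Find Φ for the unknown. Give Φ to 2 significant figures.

Φ = 0.71

Photons absorbed by the actinometer: 9.26×10⁻⁵ / 0.306 = 3.026×10⁻⁴ mol.
Incident flux: 3.026×10⁻⁴ / 0.575 = 5.263×10⁻⁴ einstein.
Absorbed by unknown: 0.724 × 5.263×10⁻⁴ = 3.810×10⁻⁴ mol.
Φ(unknown) = 2.72×10⁻⁴ / 3.810×10⁻⁴ = 0.71.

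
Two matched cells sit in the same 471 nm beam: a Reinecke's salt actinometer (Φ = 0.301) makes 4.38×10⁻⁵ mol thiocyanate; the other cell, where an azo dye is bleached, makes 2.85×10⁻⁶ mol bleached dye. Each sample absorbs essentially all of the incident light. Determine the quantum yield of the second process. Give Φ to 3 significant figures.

Φ = 0.0196

Photons absorbed by the actinometer: 4.38×10⁻⁵ / 0.301 = 1.455×10⁻⁴ mol.
Φ(unknown) = 2.85×10⁻⁶ / 1.455×10⁻⁴ = 0.0196.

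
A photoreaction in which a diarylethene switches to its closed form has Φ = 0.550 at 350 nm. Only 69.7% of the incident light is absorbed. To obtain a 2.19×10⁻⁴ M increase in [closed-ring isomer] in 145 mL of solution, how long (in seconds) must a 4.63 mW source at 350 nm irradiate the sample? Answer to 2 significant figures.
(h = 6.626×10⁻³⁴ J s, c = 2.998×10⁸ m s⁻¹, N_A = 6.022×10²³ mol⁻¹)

t ≈ 6100 s

Product: (2.19×10⁻⁴ M)(0.145 L) = 3.176×10⁻⁵ mol.
Photons that must be absorbed: 3.176×10⁻⁵ / 0.550 = 5.775×10⁻⁵ mol.
Incident photons needed: 5.775×10⁻⁵ / 0.697 = 8.286×10⁻⁵ mol.
Photon energy: hc/λ = 5.676×10⁻¹⁹ J; per mole, 3.418×10⁵ J mol⁻¹.
Energy required: 8.286×10⁻⁵ × 3.418×10⁵ = 28.32 J.
Time: 28.32 J / 0.00463 W = 6100 s.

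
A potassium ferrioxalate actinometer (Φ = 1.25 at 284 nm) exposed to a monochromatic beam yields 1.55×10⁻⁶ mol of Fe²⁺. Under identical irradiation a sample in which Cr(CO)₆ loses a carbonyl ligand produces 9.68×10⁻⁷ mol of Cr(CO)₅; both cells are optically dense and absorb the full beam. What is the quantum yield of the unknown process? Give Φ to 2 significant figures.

Φ = 0.78

Photons absorbed by the actinometer: 1.55×10⁻⁶ / 1.25 = 1.240×10⁻⁶ mol.
Φ(unknown) = 9.68×10⁻⁷ / 1.240×10⁻⁶ = 0.78.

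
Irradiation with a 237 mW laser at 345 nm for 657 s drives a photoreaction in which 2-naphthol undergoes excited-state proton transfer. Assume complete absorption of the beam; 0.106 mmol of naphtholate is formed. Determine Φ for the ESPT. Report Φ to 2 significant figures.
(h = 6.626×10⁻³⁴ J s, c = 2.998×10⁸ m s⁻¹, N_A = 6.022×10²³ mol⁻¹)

Product: 0.106 mmol = 1.06×10⁻⁴ mol.
Photon energy at 345 nm: hc/λ = (6.626×10⁻³⁴)(2.998×10⁸)/(345×10⁻⁹) = 5.758×10⁻¹⁹ J.
Energy delivered: (237 mW)(657 s) = 155.7 J.
Photons incident: 155.7 / 5.758×10⁻¹⁹ = 2.704×10²⁰, i.e. 2.704×10²⁰/6.022×10²³ = 4.490×10⁻⁴ mol.
Φ = 1.06×10⁻⁴ mol / 4.490×10⁻⁴ mol photons = 0.24.

Φ = 0.24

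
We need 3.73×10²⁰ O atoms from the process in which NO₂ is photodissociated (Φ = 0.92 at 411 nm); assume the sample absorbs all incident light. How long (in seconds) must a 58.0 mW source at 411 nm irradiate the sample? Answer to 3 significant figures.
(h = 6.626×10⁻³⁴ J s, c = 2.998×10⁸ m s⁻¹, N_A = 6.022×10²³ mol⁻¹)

Product: 3.73×10²⁰ / 6.022×10²³ = 6.194×10⁻⁴ mol.
Photons that must be absorbed: 6.194×10⁻⁴ / 0.92 = 6.733×10⁻⁴ mol.
Photon energy: hc/λ = 4.833×10⁻¹⁹ J; per mole, 2.910×10⁵ J mol⁻¹.
Energy required: 6.733×10⁻⁴ × 2.910×10⁵ = 195.9 J.
Time: 195.9 J / 0.058 W = 3380 s.

t ≈ 3380 s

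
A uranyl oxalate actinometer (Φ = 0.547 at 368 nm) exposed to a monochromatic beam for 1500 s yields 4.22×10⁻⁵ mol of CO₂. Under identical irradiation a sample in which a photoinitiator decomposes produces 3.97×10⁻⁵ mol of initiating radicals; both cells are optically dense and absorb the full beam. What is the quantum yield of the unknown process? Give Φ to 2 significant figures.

Φ = 0.51

Photons absorbed by the actinometer: 4.22×10⁻⁵ / 0.547 = 7.715×10⁻⁵ mol.
Φ(unknown) = 3.97×10⁻⁵ / 7.715×10⁻⁵ = 0.51.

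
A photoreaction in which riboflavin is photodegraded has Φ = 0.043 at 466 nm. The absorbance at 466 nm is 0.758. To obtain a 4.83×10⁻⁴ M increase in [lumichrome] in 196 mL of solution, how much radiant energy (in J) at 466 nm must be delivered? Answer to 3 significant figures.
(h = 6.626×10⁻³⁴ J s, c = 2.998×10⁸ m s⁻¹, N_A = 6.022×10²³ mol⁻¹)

685 J

Product: (4.83×10⁻⁴ M)(0.196 L) = 9.467×10⁻⁵ mol.
Photons that must be absorbed: 9.467×10⁻⁵ / 0.043 = 0.002202 mol.
Fraction absorbed: 1 − 10^(−0.758) = 0.8254.
Incident photons needed: 0.002202 / 0.8254 = 0.002668 mol.
Photon energy: hc/λ = 4.263×10⁻¹⁹ J; per mole, 2.567×10⁵ J mol⁻¹.
Energy required: 0.002668 × 2.567×10⁵ = 685 J.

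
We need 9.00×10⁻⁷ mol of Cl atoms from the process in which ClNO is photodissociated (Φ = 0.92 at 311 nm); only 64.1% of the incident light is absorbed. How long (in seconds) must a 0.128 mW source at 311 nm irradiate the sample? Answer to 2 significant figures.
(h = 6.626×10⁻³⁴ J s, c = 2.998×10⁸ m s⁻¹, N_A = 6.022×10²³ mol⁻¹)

Photons that must be absorbed: 9.00×10⁻⁷ / 0.92 = 9.783×10⁻⁷ mol.
Incident photons needed: 9.783×10⁻⁷ / 0.641 = 1.526×10⁻⁶ mol.
Photon energy: hc/λ = 6.387×10⁻¹⁹ J; per mole, 3.846×10⁵ J mol⁻¹.
Energy required: 1.526×10⁻⁶ × 3.846×10⁵ = 0.5869 J.
Time: 0.5869 J / 0.000128 W = 4600 s.

t ≈ 4600 s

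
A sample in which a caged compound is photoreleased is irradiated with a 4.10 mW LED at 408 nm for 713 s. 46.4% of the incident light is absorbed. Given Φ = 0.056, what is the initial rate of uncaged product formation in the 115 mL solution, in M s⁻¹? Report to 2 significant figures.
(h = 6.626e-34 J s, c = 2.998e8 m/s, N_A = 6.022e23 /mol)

3.2e-9 M s⁻¹

Photon energy at 408 nm: hc/λ = (6.626e-34)(2.998e8)/(408e-9) = 4.869e-19 J.
Energy delivered: (4.10 mW)(713 s) = 2.923 J.
Photons incident: 2.923 / 4.869e-19 = 6.003e18, i.e. 6.003e18/6.022e23 = 9.968e-6 mol.
Photons absorbed: 0.464 × 9.968e-6 = 4.625e-6 mol.
Product formed: 0.056 × 4.625e-6 = 2.590e-7 mol.
Rate: 2.590e-7 mol / (713 s × 0.115 L) = 3.2e-9 M s⁻¹.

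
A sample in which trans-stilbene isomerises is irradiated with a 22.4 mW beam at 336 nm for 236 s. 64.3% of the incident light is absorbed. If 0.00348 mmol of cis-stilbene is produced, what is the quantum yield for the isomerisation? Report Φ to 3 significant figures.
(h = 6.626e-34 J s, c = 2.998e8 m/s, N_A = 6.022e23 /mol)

Product: 0.00348 mmol = 3.48e-6 mol.
Photon energy at 336 nm: hc/λ = (6.626e-34)(2.998e8)/(336e-9) = 5.912e-19 J.
Energy delivered: (22.4 mW)(236 s) = 5.286 J.
Photons incident: 5.286 / 5.912e-19 = 8.941e18, i.e. 8.941e18/6.022e23 = 1.485e-5 mol.
Photons absorbed: 0.643 × 1.485e-5 = 9.549e-6 mol.
Φ = 3.48e-6 mol / 9.549e-6 mol photons = 0.364.

Φ = 0.364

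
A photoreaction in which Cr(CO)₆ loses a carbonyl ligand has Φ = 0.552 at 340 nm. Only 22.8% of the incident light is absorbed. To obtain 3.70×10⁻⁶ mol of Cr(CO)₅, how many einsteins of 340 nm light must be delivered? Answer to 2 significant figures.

2.9×10⁻⁵ einstein

Photons that must be absorbed: 3.70×10⁻⁶ / 0.552 = 6.703×10⁻⁶ mol.
Incident photons needed: 6.703×10⁻⁶ / 0.228 = 2.940×10⁻⁵ mol.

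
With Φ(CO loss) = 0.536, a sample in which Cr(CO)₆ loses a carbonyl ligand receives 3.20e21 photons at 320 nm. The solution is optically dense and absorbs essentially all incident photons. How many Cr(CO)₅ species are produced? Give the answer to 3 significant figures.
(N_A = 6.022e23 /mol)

Moles of photons: 3.20e21 / 6.022e23 = 0.005314 mol.
Product: Φ × n_abs = 0.536 × 0.005314 = 0.002848 mol.
As a count: 0.002848 × 6.022e23 = 1.72e21.

1.72e21 species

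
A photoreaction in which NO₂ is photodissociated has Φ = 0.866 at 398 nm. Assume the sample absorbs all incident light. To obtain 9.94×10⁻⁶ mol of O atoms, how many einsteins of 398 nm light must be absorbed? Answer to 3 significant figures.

Photons that must be absorbed: 9.94×10⁻⁶ / 0.866 = 1.148×10⁻⁵ mol.

1.15×10⁻⁵ einstein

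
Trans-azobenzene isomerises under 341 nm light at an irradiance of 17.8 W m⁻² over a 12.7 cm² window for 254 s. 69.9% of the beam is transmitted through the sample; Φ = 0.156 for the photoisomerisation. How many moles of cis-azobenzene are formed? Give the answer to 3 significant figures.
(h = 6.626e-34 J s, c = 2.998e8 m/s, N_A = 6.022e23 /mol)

Photon energy at 341 nm: hc/λ = (6.626e-34)(2.998e8)/(341e-9) = 5.825e-19 J.
Energy delivered: (17.8 W m⁻²)(12.7e-4 m²)(254 s) = 5.742 J.
Photons incident: 5.742 / 5.825e-19 = 9.858e18, i.e. 9.858e18/6.022e23 = 1.637e-5 mol.
Fraction absorbed: 1 − 69.9/100 = 0.3010.
Photons absorbed: 0.3010 × 1.637e-5 = 4.927e-6 mol.
Product: Φ × n_abs = 0.156 × 4.927e-6 = 7.686e-7 mol.

7.69e-7 mol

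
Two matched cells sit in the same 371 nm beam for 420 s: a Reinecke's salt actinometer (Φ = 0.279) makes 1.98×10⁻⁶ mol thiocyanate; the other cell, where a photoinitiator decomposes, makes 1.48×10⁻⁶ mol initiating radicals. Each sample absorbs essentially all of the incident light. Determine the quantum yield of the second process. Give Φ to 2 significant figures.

Φ = 0.21

Photons absorbed by the actinometer: 1.98×10⁻⁶ / 0.279 = 7.097×10⁻⁶ mol.
Φ(unknown) = 1.48×10⁻⁶ / 7.097×10⁻⁶ = 0.21.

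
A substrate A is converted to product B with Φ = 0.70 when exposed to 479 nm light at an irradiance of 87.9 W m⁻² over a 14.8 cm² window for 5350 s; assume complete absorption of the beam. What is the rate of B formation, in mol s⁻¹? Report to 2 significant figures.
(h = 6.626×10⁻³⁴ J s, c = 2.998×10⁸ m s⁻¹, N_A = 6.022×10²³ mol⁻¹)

3.6×10⁻⁷ mol s⁻¹

Photon energy at 479 nm: hc/λ = (6.626×10⁻³⁴)(2.998×10⁸)/(479×10⁻⁹) = 4.147×10⁻¹⁹ J.
Energy delivered: (87.9 W m⁻²)(14.8×10⁻⁴ m²)(5350 s) = 696.0 J.
Photons incident: 696.0 / 4.147×10⁻¹⁹ = 1.678×10²¹, i.e. 1.678×10²¹/6.022×10²³ = 0.002786 mol.
Product formed: 0.70 × 0.002786 = 0.001950 mol.
Rate: 0.001950 / 5350 s = 3.6×10⁻⁷ mol s⁻¹.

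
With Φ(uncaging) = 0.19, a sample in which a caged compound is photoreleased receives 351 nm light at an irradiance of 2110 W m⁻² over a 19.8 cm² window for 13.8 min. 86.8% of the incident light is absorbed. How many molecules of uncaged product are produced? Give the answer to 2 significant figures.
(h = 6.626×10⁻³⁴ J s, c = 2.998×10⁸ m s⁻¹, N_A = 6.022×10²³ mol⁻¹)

1.0×10²¹ molecules

Photon energy at 351 nm: hc/λ = (6.626×10⁻³⁴)(2.998×10⁸)/(351×10⁻⁹) = 5.659×10⁻¹⁹ J.
Energy delivered: (2110 W m⁻²)(19.8×10⁻⁴ m²)(828 s) = 3459 J.
Photons incident: 3459 / 5.659×10⁻¹⁹ = 6.112×10²¹, i.e. 6.112×10²¹/6.022×10²³ = 0.01015 mol.
Photons absorbed: 0.868 × 0.01015 = 0.008810 mol.
Product: Φ × n_abs = 0.19 × 0.008810 = 0.001674 mol.
As a count: 0.001674 × 6.022×10²³ = 1.0×10²¹.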